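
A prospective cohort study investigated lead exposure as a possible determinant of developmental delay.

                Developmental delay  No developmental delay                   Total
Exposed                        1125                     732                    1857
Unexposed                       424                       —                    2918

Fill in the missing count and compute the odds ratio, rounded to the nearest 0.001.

9.040

The missing cell is in the unexposed row: 2918 − 424 = 2494.
So a = 1125, b = 732, c = 424, d = 2494.
OR = (a·d)/(b·c) = (1125 × 2494) / (732 × 424) = 2805750 / 310368 = 9.04008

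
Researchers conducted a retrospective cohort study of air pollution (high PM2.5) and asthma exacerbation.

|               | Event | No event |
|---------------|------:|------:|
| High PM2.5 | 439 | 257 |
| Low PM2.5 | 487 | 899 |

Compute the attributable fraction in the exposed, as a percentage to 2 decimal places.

Cells: a = 439, b = 257, c = 487, d = 899.
Risk in exposed = 439/696 = 0.63075; risk in unexposed = 487/1386 = 0.35137.
RR = 0.63075/0.35137 = 1.79510
AR% = (RR − 1)/RR × 100 = (1.79510 − 1)/1.79510 × 100 = 44.2929%

44.29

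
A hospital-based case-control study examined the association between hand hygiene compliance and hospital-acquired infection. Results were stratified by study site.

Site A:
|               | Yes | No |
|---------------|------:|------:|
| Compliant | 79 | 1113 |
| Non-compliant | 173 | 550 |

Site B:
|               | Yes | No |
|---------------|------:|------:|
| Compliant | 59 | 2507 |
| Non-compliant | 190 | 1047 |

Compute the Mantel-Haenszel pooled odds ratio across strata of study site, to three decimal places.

0.172

OR_MH = Σ(aᵢdᵢ/nᵢ) / Σ(bᵢcᵢ/nᵢ), where nᵢ is the stratum total.
Stratum 1 (Site A): n = 1915; a·d/n = 79·550/1915 = 22.6893; b·c/n = 1113·173/1915 = 100.5478
Stratum 2 (Site B): n = 3803; a·d/n = 59·1047/3803 = 16.2432; b·c/n = 2507·190/3803 = 125.2511
OR_MH = (22.6893 + 16.2432) / (100.5478 + 125.2511) = 38.9325 / 225.7989 = 0.17242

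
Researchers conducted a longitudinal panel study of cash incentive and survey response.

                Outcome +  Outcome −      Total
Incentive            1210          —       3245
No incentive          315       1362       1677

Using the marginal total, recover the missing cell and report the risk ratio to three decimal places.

The missing cell is in the exposed row: 3245 − 1210 = 2035.
So a = 1210, b = 2035, c = 315, d = 1362.
RR = [a/(a+b)] / [c/(c+d)] = (1210/3245) / (315/1677) = 0.37288/0.18784 = 1.98515

1.985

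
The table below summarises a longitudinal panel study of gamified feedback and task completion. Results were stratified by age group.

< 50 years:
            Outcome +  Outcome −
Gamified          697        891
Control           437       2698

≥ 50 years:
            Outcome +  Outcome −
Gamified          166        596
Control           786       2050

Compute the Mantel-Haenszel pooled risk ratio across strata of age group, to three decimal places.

RR_MH = Σ(aᵢ·n₀ᵢ/nᵢ) / Σ(cᵢ·n₁ᵢ/nᵢ), with n₁ᵢ = aᵢ+bᵢ (exposed), n₀ᵢ = cᵢ+dᵢ (unexposed), nᵢ = n₁ᵢ+n₀ᵢ.
Stratum 1 (< 50 years): n₁ = 1588, n₀ = 3135, n = 4723; a·n₀/n = 697·3135/4723 = 462.6498; c·n₁/n = 437·1588/4723 = 146.9312
Stratum 2 (≥ 50 years): n₁ = 762, n₀ = 2836, n = 3598; a·n₀/n = 166·2836/3598 = 130.8438; c·n₁/n = 786·762/3598 = 166.4625
RR_MH = (462.6498 + 130.8438) / (146.9312 + 166.4625) = 593.4936 / 313.3937 = 1.89376

1.894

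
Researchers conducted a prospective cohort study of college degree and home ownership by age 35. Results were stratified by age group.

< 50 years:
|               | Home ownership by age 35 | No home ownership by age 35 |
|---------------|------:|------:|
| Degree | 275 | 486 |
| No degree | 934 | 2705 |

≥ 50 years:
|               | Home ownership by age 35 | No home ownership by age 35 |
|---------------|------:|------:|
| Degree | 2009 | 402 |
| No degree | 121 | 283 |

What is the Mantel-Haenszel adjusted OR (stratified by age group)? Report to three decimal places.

OR_MH = Σ(aᵢdᵢ/nᵢ) / Σ(bᵢcᵢ/nᵢ), where nᵢ is the stratum total.
Stratum 1 (< 50 years): n = 4400; a·d/n = 275·2705/4400 = 169.0625; b·c/n = 486·934/4400 = 103.1645
Stratum 2 (≥ 50 years): n = 2815; a·d/n = 2009·283/2815 = 201.9705; b·c/n = 402·121/2815 = 17.2796
OR_MH = (169.0625 + 201.9705) / (103.1645 + 17.2796) = 371.0330 / 120.4441 = 3.08054

3.081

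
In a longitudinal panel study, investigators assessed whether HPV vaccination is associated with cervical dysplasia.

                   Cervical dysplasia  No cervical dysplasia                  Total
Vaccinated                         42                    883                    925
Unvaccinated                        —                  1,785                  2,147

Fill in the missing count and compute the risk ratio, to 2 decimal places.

The missing cell is in the unexposed row: 2147 − 1785 = 362.
So a = 42, b = 883, c = 362, d = 1785.
RR = [a/(a+b)] / [c/(c+d)] = (42/925) / (362/2147) = 0.04541/0.16861 = 0.26930

0.27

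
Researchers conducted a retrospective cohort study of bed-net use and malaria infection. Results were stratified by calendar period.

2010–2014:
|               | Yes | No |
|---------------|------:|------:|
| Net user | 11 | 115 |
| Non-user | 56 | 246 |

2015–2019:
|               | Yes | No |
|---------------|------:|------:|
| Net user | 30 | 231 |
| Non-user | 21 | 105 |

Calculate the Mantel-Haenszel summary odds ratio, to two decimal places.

0.52

OR_MH = Σ(aᵢdᵢ/nᵢ) / Σ(bᵢcᵢ/nᵢ), where nᵢ is the stratum total.
Stratum 1 (2010–2014): n = 428; a·d/n = 11·246/428 = 6.3224; b·c/n = 115·56/428 = 15.0467
Stratum 2 (2015–2019): n = 387; a·d/n = 30·105/387 = 8.1395; b·c/n = 231·21/387 = 12.5349
OR_MH = (6.3224 + 8.1395) / (15.0467 + 12.5349) = 14.4620 / 27.5816 = 0.52433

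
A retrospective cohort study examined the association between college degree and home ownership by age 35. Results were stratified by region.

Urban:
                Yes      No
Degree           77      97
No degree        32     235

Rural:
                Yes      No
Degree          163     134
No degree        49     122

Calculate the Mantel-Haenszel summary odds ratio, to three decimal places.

3.964

OR_MH = Σ(aᵢdᵢ/nᵢ) / Σ(bᵢcᵢ/nᵢ), where nᵢ is the stratum total.
Stratum 1 (Urban): n = 441; a·d/n = 77·235/441 = 41.0317; b·c/n = 97·32/441 = 7.0385
Stratum 2 (Rural): n = 468; a·d/n = 163·122/468 = 42.4915; b·c/n = 134·49/468 = 14.0299
OR_MH = (41.0317 + 42.4915) / (7.0385 + 14.0299) = 83.5232 / 21.0685 = 3.96437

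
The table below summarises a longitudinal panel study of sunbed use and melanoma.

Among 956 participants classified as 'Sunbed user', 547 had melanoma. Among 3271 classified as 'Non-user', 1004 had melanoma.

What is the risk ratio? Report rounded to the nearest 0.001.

1.864

From the description: a = 547, b = 409, c = 1004, d = 2267.
Risk in exposed = 547/956 = 0.57218; risk in unexposed = 1004/3271 = 0.30694.
RR = 0.57218 / 0.30694 = 1.86413
The risk among the exposed is 1.86 times that among the unexposed.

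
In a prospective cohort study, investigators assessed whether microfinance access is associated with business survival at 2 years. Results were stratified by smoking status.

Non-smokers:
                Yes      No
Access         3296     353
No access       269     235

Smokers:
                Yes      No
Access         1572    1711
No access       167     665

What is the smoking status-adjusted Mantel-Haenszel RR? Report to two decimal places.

1.94

RR_MH = Σ(aᵢ·n₀ᵢ/nᵢ) / Σ(cᵢ·n₁ᵢ/nᵢ), with n₁ᵢ = aᵢ+bᵢ (exposed), n₀ᵢ = cᵢ+dᵢ (unexposed), nᵢ = n₁ᵢ+n₀ᵢ.
Stratum 1 (Non-smokers): n₁ = 3649, n₀ = 504, n = 4153; a·n₀/n = 3296·504/4153 = 399.9961; c·n₁/n = 269·3649/4153 = 236.3547
Stratum 2 (Smokers): n₁ = 3283, n₀ = 832, n = 4115; a·n₀/n = 1572·832/4115 = 317.8382; c·n₁/n = 167·3283/4115 = 133.2348
RR_MH = (399.9961 + 317.8382) / (236.3547 + 133.2348) = 717.8343 / 369.5894 = 1.94225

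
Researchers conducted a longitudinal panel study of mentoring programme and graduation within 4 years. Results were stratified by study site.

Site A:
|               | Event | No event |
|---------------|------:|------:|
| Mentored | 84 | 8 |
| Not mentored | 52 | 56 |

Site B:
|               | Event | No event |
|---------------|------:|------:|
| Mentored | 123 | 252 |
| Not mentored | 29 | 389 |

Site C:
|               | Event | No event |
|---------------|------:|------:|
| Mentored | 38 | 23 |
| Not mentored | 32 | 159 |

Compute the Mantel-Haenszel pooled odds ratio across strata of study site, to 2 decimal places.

7.59

OR_MH = Σ(aᵢdᵢ/nᵢ) / Σ(bᵢcᵢ/nᵢ), where nᵢ is the stratum total.
Stratum 1 (Site A): n = 200; a·d/n = 84·56/200 = 23.5200; b·c/n = 8·52/200 = 2.0800
Stratum 2 (Site B): n = 793; a·d/n = 123·389/793 = 60.3367; b·c/n = 252·29/793 = 9.2156
Stratum 3 (Site C): n = 252; a·d/n = 38·159/252 = 23.9762; b·c/n = 23·32/252 = 2.9206
OR_MH = (23.5200 + 60.3367 + 23.9762) / (2.0800 + 9.2156 + 2.9206) = 107.8329 / 14.2163 = 7.58517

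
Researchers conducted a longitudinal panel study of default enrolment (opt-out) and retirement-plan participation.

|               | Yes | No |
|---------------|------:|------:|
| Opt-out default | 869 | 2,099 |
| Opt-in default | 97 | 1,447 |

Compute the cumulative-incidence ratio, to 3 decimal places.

4.660

Cells: a = 869, b = 2099, c = 97, d = 1447.
Risk in exposed = 869/2968 = 0.29279; risk in unexposed = 97/1544 = 0.06282.
RR = 0.29279 / 0.06282 = 4.66049
The risk among the exposed is 4.66 times that among the unexposed.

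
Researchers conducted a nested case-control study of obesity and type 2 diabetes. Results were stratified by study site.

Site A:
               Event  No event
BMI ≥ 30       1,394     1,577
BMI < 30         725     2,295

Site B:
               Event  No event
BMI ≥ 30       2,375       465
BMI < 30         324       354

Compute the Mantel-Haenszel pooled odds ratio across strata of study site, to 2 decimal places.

OR_MH = Σ(aᵢdᵢ/nᵢ) / Σ(bᵢcᵢ/nᵢ), where nᵢ is the stratum total.
Stratum 1 (Site A): n = 5991; a·d/n = 1394·2295/5991 = 534.0060; b·c/n = 1577·725/5991 = 190.8404
Stratum 2 (Site B): n = 3518; a·d/n = 2375·354/3518 = 238.9852; b·c/n = 465·324/3518 = 42.8255
OR_MH = (534.0060 + 238.9852) / (190.8404 + 42.8255) = 772.9912 / 233.6659 = 3.30810

3.31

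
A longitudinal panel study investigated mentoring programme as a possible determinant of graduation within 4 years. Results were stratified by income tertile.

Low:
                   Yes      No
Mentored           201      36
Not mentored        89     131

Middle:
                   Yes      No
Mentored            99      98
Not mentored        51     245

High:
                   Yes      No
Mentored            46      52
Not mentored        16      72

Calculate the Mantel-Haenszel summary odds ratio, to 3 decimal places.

5.764

OR_MH = Σ(aᵢdᵢ/nᵢ) / Σ(bᵢcᵢ/nᵢ), where nᵢ is the stratum total.
Stratum 1 (Low): n = 457; a·d/n = 201·131/457 = 57.6171; b·c/n = 36·89/457 = 7.0109
Stratum 2 (Middle): n = 493; a·d/n = 99·245/493 = 49.1988; b·c/n = 98·51/493 = 10.1379
Stratum 3 (High): n = 186; a·d/n = 46·72/186 = 17.8065; b·c/n = 52·16/186 = 4.4731
OR_MH = (57.6171 + 49.1988 + 17.8065) / (7.0109 + 10.1379 + 4.4731) = 124.6223 / 21.6220 = 5.76368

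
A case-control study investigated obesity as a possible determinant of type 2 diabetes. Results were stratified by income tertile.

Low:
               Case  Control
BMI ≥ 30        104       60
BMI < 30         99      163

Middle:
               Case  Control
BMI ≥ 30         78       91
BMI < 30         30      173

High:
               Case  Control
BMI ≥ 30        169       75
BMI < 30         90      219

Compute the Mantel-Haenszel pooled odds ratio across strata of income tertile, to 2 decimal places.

4.27

OR_MH = Σ(aᵢdᵢ/nᵢ) / Σ(bᵢcᵢ/nᵢ), where nᵢ is the stratum total.
Stratum 1 (Low): n = 426; a·d/n = 104·163/426 = 39.7934; b·c/n = 60·99/426 = 13.9437
Stratum 2 (Middle): n = 372; a·d/n = 78·173/372 = 36.2742; b·c/n = 91·30/372 = 7.3387
Stratum 3 (High): n = 553; a·d/n = 169·219/553 = 66.9277; b·c/n = 75·90/553 = 12.2061
OR_MH = (39.7934 + 36.2742 + 66.9277) / (13.9437 + 7.3387 + 12.2061) = 142.9953 / 33.4885 = 4.26998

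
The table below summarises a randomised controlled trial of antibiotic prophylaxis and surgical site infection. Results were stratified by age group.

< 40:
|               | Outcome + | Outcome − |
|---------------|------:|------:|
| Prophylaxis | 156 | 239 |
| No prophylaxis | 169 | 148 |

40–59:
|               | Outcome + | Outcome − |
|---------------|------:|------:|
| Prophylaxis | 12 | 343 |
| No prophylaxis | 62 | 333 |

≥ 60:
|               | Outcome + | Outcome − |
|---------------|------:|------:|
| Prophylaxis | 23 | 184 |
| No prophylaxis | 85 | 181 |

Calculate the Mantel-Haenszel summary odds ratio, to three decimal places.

0.394

OR_MH = Σ(aᵢdᵢ/nᵢ) / Σ(bᵢcᵢ/nᵢ), where nᵢ is the stratum total.
Stratum 1 (< 40): n = 712; a·d/n = 156·148/712 = 32.4270; b·c/n = 239·169/712 = 56.7289
Stratum 2 (40–59): n = 750; a·d/n = 12·333/750 = 5.3280; b·c/n = 343·62/750 = 28.3547
Stratum 3 (≥ 60): n = 473; a·d/n = 23·181/473 = 8.8013; b·c/n = 184·85/473 = 33.0655
OR_MH = (32.4270 + 5.3280 + 8.8013) / (56.7289 + 28.3547 + 33.0655) = 46.5562 / 118.1491 = 0.39405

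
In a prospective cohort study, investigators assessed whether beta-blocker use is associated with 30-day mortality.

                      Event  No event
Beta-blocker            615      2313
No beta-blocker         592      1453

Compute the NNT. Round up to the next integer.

13

Risk in treated group = 615/2928 = 0.21004; risk in control = 592/2045 = 0.28949.
Absolute risk reduction = 0.28949 − 0.21004 = 0.07945
NNT = 1 / ARR = 1 / 0.07945 = 12.587 → round up → 13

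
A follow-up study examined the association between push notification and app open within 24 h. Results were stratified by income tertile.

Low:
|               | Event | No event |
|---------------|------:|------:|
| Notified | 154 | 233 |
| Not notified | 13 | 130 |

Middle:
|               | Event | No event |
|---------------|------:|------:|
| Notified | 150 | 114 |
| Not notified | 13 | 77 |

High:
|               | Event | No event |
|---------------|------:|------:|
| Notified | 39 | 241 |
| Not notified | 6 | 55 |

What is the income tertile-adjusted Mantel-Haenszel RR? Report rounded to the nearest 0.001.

RR_MH = Σ(aᵢ·n₀ᵢ/nᵢ) / Σ(cᵢ·n₁ᵢ/nᵢ), with n₁ᵢ = aᵢ+bᵢ (exposed), n₀ᵢ = cᵢ+dᵢ (unexposed), nᵢ = n₁ᵢ+n₀ᵢ.
Stratum 1 (Low): n₁ = 387, n₀ = 143, n = 530; a·n₀/n = 154·143/530 = 41.5509; c·n₁/n = 13·387/530 = 9.4925
Stratum 2 (Middle): n₁ = 264, n₀ = 90, n = 354; a·n₀/n = 150·90/354 = 38.1356; c·n₁/n = 13·264/354 = 9.6949
Stratum 3 (High): n₁ = 280, n₀ = 61, n = 341; a·n₀/n = 39·61/341 = 6.9765; c·n₁/n = 6·280/341 = 4.9267
RR_MH = (41.5509 + 38.1356 + 6.9765) / (9.4925 + 9.6949 + 4.9267) = 86.6631 / 24.1141 = 3.59388

3.594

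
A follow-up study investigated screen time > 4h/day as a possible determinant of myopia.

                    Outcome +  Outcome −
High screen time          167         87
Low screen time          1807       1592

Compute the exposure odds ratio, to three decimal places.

1.691

Cells: a = 167, b = 87, c = 1807, d = 1592.
OR = (a·d)/(b·c) = (167 × 1592) / (87 × 1807) = 265864 / 157209 = 1.69115
The odds of myopia are about 1.69 times as high in the high screen time group.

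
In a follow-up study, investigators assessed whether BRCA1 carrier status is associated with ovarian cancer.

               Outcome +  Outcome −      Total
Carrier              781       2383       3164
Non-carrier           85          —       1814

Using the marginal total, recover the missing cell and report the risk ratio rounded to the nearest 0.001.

5.268

The missing cell is in the unexposed row: 1814 − 85 = 1729.
So a = 781, b = 2383, c = 85, d = 1729.
RR = [a/(a+b)] / [c/(c+d)] = (781/3164) / (85/1814) = 0.24684/0.04686 = 5.26784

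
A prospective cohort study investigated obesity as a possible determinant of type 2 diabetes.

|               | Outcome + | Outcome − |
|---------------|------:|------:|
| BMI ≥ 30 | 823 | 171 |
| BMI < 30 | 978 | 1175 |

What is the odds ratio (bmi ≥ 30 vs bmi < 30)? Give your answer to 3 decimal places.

Cells: a = 823, b = 171, c = 978, d = 1175.
OR = (a·d)/(b·c) = (823 × 1175) / (171 × 978) = 967025 / 167238 = 5.78233
The odds of type 2 diabetes are about 5.78 times as high in the bmi ≥ 30 group.

5.782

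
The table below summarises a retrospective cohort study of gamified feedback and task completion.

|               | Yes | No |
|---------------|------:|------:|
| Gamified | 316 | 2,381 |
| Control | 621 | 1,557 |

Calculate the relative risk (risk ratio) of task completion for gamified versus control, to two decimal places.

0.41

Cells: a = 316, b = 2381, c = 621, d = 1557.
Risk in exposed = 316/2697 = 0.11717; risk in unexposed = 621/2178 = 0.28512.
RR = 0.11717 / 0.28512 = 0.41093
The risk is 59% lower among the exposed than among the unexposed.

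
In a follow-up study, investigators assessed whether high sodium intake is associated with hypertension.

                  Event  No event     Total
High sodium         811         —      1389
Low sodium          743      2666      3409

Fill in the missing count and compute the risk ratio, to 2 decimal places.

2.68

The missing cell is in the exposed row: 1389 − 811 = 578.
So a = 811, b = 578, c = 743, d = 2666.
RR = [a/(a+b)] / [c/(c+d)] = (811/1389) / (743/3409) = 0.58387/0.21795 = 2.67890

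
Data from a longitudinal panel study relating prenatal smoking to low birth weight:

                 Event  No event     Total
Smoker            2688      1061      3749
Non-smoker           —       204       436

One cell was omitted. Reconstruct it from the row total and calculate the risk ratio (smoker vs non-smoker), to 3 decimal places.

1.347

The missing cell is in the unexposed row: 436 − 204 = 232.
So a = 2688, b = 1061, c = 232, d = 204.
RR = [a/(a+b)] / [c/(c+d)] = (2688/3749) / (232/436) = 0.71699/0.53211 = 1.34745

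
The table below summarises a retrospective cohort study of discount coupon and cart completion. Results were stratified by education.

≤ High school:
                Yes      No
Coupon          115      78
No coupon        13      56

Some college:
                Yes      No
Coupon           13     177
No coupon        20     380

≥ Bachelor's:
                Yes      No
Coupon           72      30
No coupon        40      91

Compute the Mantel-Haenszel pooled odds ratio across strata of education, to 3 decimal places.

4.066

OR_MH = Σ(aᵢdᵢ/nᵢ) / Σ(bᵢcᵢ/nᵢ), where nᵢ is the stratum total.
Stratum 1 (≤ High school): n = 262; a·d/n = 115·56/262 = 24.5802; b·c/n = 78·13/262 = 3.8702
Stratum 2 (Some college): n = 590; a·d/n = 13·380/590 = 8.3729; b·c/n = 177·20/590 = 6.0000
Stratum 3 (≥ Bachelor's): n = 233; a·d/n = 72·91/233 = 28.1202; b·c/n = 30·40/233 = 5.1502
OR_MH = (24.5802 + 8.3729 + 28.1202) / (3.8702 + 6.0000 + 5.1502) = 61.0732 / 15.0204 = 4.06601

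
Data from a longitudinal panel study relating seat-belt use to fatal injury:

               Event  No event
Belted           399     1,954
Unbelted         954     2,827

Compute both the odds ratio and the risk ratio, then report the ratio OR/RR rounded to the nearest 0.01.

0.90

Cells: a = 399, b = 1954, c = 954, d = 2827.
OR = (399·2827)/(1954·954) = 1127973/1864116 = 0.60510
Risk in exposed = 399/2353 = 0.16957; risk in unexposed = 954/3781 = 0.25231; RR = 0.67206
OR/RR = 0.60510 / 0.67206 = 0.90036
The outcome is not rare, so the OR lies further from 1 than the RR.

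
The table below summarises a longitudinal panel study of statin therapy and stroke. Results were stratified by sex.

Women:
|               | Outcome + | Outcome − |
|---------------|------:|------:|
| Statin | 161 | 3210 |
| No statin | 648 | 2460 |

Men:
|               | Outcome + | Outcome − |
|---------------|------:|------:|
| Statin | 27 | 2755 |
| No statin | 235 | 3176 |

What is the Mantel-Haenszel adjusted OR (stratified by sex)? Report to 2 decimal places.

OR_MH = Σ(aᵢdᵢ/nᵢ) / Σ(bᵢcᵢ/nᵢ), where nᵢ is the stratum total.
Stratum 1 (Women): n = 6479; a·d/n = 161·2460/6479 = 61.1298; b·c/n = 3210·648/6479 = 321.0495
Stratum 2 (Men): n = 6193; a·d/n = 27·3176/6193 = 13.8466; b·c/n = 2755·235/6193 = 104.5414
OR_MH = (61.1298 + 13.8466) / (321.0495 + 104.5414) = 74.9764 / 425.5910 = 0.17617

0.18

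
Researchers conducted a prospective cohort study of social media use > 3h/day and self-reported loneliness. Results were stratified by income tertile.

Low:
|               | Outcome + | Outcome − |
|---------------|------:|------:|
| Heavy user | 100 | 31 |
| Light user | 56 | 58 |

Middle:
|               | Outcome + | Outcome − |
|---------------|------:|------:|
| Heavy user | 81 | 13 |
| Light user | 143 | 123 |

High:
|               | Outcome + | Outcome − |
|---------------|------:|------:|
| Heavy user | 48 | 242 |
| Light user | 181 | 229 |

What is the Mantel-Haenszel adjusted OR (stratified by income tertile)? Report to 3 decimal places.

0.896

OR_MH = Σ(aᵢdᵢ/nᵢ) / Σ(bᵢcᵢ/nᵢ), where nᵢ is the stratum total.
Stratum 1 (Low): n = 245; a·d/n = 100·58/245 = 23.6735; b·c/n = 31·56/245 = 7.0857
Stratum 2 (Middle): n = 360; a·d/n = 81·123/360 = 27.6750; b·c/n = 13·143/360 = 5.1639
Stratum 3 (High): n = 700; a·d/n = 48·229/700 = 15.7029; b·c/n = 242·181/700 = 62.5743
OR_MH = (23.6735 + 27.6750 + 15.7029) / (7.0857 + 5.1639 + 62.5743) = 67.0513 / 74.8239 = 0.89612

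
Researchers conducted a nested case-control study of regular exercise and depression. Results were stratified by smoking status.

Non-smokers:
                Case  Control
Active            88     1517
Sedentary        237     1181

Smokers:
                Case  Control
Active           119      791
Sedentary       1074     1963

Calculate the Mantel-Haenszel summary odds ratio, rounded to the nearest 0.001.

0.280

OR_MH = Σ(aᵢdᵢ/nᵢ) / Σ(bᵢcᵢ/nᵢ), where nᵢ is the stratum total.
Stratum 1 (Non-smokers): n = 3023; a·d/n = 88·1181/3023 = 34.3791; b·c/n = 1517·237/3023 = 118.9312
Stratum 2 (Smokers): n = 3947; a·d/n = 119·1963/3947 = 59.1834; b·c/n = 791·1074/3947 = 215.2354
OR_MH = (34.3791 + 59.1834) / (118.9312 + 215.2354) = 93.5625 / 334.1666 = 0.27999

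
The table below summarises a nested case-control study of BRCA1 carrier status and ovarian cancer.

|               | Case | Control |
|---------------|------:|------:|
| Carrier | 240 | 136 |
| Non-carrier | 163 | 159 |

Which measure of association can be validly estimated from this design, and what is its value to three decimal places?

Cells: a = 240, b = 136, c = 163, d = 159.
This is a nested case-control study: participants were sampled on outcome status, so risks in the source population cannot be estimated directly — relative risk is not valid here. The odds ratio is the appropriate measure.
OR = (a·d)/(b·c) = (240 × 159) / (136 × 163) = 38160 / 22168 = 1.72140

1.721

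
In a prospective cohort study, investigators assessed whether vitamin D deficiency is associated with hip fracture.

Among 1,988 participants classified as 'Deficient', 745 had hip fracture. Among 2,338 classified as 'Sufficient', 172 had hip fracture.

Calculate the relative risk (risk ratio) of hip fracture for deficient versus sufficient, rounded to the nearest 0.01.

5.09

From the description: a = 745, b = 1243, c = 172, d = 2166.
Risk in exposed = 745/1988 = 0.37475; risk in unexposed = 172/2338 = 0.07357.
RR = 0.37475 / 0.07357 = 5.09396
The risk among the exposed is 5.09 times that among the unexposed.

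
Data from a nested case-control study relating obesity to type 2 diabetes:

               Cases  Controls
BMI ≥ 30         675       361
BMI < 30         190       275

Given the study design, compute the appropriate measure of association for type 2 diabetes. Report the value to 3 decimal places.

2.706

Cells: a = 675, b = 361, c = 190, d = 275.
This is a nested case-control study: participants were sampled on outcome status, so risks in the source population cannot be estimated directly — relative risk is not valid here. The odds ratio is the appropriate measure.
OR = (a·d)/(b·c) = (675 × 275) / (361 × 190) = 185625 / 68590 = 2.70630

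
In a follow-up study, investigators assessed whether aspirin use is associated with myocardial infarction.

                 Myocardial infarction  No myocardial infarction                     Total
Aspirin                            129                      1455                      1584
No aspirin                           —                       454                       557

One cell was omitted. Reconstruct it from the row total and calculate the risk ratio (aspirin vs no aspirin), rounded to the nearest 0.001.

The missing cell is in the unexposed row: 557 − 454 = 103.
So a = 129, b = 1455, c = 103, d = 454.
RR = [a/(a+b)] / [c/(c+d)] = (129/1584) / (103/557) = 0.08144/0.18492 = 0.44041

0.440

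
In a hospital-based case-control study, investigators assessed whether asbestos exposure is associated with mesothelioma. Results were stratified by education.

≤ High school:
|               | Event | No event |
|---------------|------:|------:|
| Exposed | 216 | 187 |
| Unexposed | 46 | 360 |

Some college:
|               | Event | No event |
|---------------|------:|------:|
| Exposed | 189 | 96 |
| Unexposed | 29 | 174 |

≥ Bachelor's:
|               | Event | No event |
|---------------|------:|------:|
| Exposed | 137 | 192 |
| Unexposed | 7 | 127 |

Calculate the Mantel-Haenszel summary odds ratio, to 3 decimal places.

10.451

OR_MH = Σ(aᵢdᵢ/nᵢ) / Σ(bᵢcᵢ/nᵢ), where nᵢ is the stratum total.
Stratum 1 (≤ High school): n = 809; a·d/n = 216·360/809 = 96.1187; b·c/n = 187·46/809 = 10.6329
Stratum 2 (Some college): n = 488; a·d/n = 189·174/488 = 67.3893; b·c/n = 96·29/488 = 5.7049
Stratum 3 (≥ Bachelor's): n = 463; a·d/n = 137·127/463 = 37.5788; b·c/n = 192·7/463 = 2.9028
OR_MH = (96.1187 + 67.3893 + 37.5788) / (10.6329 + 5.7049 + 2.9028) = 201.0868 / 19.2406 = 10.45117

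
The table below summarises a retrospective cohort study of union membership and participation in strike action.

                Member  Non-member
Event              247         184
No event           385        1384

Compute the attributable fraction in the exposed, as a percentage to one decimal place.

70.0

Reading the table with exposure as columns: a = 247 (Member, case), b = 385 (Member, non-case), c = 184 (Non-member, case), d = 1384.
Risk in exposed = 247/632 = 0.39082; risk in unexposed = 184/1568 = 0.11735.
RR = 0.39082/0.11735 = 3.33049
AR% = (RR − 1)/RR × 100 = (3.33049 − 1)/3.33049 × 100 = 69.9744%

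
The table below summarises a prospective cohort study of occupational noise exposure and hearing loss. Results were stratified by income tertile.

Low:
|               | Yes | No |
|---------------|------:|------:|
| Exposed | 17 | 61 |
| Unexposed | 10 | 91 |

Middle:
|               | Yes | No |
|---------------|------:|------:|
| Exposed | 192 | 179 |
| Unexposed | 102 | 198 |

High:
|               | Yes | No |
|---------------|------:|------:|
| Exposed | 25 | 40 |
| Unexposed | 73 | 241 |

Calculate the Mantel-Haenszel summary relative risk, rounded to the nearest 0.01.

RR_MH = Σ(aᵢ·n₀ᵢ/nᵢ) / Σ(cᵢ·n₁ᵢ/nᵢ), with n₁ᵢ = aᵢ+bᵢ (exposed), n₀ᵢ = cᵢ+dᵢ (unexposed), nᵢ = n₁ᵢ+n₀ᵢ.
Stratum 1 (Low): n₁ = 78, n₀ = 101, n = 179; a·n₀/n = 17·101/179 = 9.5922; c·n₁/n = 10·78/179 = 4.3575
Stratum 2 (Middle): n₁ = 371, n₀ = 300, n = 671; a·n₀/n = 192·300/671 = 85.8420; c·n₁/n = 102·371/671 = 56.3964
Stratum 3 (High): n₁ = 65, n₀ = 314, n = 379; a·n₀/n = 25·314/379 = 20.7124; c·n₁/n = 73·65/379 = 12.5198
RR_MH = (9.5922 + 85.8420 + 20.7124) / (4.3575 + 56.3964 + 12.5198) = 116.1466 / 73.2738 = 1.58511

1.59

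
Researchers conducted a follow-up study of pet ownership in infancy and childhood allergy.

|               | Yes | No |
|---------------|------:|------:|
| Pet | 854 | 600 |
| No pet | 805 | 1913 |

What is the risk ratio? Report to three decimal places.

1.983

Cells: a = 854, b = 600, c = 805, d = 1913.
Risk in exposed = 854/1454 = 0.58735; risk in unexposed = 805/2718 = 0.29617.
RR = 0.58735 / 0.29617 = 1.98311
The risk among the exposed is 1.98 times that among the unexposed.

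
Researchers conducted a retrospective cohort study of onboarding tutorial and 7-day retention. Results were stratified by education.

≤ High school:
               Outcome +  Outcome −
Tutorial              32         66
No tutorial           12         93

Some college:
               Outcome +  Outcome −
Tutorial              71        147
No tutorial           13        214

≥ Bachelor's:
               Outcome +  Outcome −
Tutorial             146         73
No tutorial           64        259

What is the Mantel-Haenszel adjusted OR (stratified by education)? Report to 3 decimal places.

7.051

OR_MH = Σ(aᵢdᵢ/nᵢ) / Σ(bᵢcᵢ/nᵢ), where nᵢ is the stratum total.
Stratum 1 (≤ High school): n = 203; a·d/n = 32·93/203 = 14.6601; b·c/n = 66·12/203 = 3.9015
Stratum 2 (Some college): n = 445; a·d/n = 71·214/445 = 34.1438; b·c/n = 147·13/445 = 4.2944
Stratum 3 (≥ Bachelor's): n = 542; a·d/n = 146·259/542 = 69.7675; b·c/n = 73·64/542 = 8.6199
OR_MH = (14.6601 + 34.1438 + 69.7675) / (3.9015 + 4.2944 + 8.6199) = 118.5714 / 16.8158 = 7.05120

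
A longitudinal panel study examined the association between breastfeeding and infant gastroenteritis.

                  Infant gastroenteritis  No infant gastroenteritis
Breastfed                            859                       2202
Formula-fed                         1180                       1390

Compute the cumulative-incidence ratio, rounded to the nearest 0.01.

Cells: a = 859, b = 2202, c = 1180, d = 1390.
Risk in exposed = 859/3061 = 0.28063; risk in unexposed = 1180/2570 = 0.45914.
RR = 0.28063 / 0.45914 = 0.61120
The risk is 39% lower among the exposed than among the unexposed.

0.61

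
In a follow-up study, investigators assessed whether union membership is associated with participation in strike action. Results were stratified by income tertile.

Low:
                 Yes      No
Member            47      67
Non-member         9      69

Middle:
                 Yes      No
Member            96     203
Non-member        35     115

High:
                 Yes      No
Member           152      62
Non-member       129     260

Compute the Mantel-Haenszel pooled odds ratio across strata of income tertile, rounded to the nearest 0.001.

3.321

OR_MH = Σ(aᵢdᵢ/nᵢ) / Σ(bᵢcᵢ/nᵢ), where nᵢ is the stratum total.
Stratum 1 (Low): n = 192; a·d/n = 47·69/192 = 16.8906; b·c/n = 67·9/192 = 3.1406
Stratum 2 (Middle): n = 449; a·d/n = 96·115/449 = 24.5880; b·c/n = 203·35/449 = 15.8241
Stratum 3 (High): n = 603; a·d/n = 152·260/603 = 65.5390; b·c/n = 62·129/603 = 13.2637
OR_MH = (16.8906 + 24.5880 + 65.5390) / (3.1406 + 15.8241 + 13.2637) = 107.0176 / 32.2284 = 3.32060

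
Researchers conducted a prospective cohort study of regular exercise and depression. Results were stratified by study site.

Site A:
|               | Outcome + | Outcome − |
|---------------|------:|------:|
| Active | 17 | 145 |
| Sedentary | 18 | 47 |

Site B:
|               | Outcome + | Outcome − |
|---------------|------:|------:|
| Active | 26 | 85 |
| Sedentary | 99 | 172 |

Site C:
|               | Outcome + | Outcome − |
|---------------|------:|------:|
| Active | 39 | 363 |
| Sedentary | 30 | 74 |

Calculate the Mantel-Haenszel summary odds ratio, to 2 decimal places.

OR_MH = Σ(aᵢdᵢ/nᵢ) / Σ(bᵢcᵢ/nᵢ), where nᵢ is the stratum total.
Stratum 1 (Site A): n = 227; a·d/n = 17·47/227 = 3.5198; b·c/n = 145·18/227 = 11.4978
Stratum 2 (Site B): n = 382; a·d/n = 26·172/382 = 11.7068; b·c/n = 85·99/382 = 22.0288
Stratum 3 (Site C): n = 506; a·d/n = 39·74/506 = 5.7036; b·c/n = 363·30/506 = 21.5217
OR_MH = (3.5198 + 11.7068 + 5.7036) / (11.4978 + 22.0288 + 21.5217) = 20.9302 / 55.0483 = 0.38021

0.38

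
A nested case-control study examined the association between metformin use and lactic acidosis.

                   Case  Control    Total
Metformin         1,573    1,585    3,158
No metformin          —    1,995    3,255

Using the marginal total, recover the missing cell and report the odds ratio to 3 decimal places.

1.571

The missing cell is in the unexposed row: 3255 − 1995 = 1260.
So a = 1573, b = 1585, c = 1260, d = 1995.
OR = (a·d)/(b·c) = (1573 × 1995) / (1585 × 1260) = 3138135 / 1997100 = 1.57135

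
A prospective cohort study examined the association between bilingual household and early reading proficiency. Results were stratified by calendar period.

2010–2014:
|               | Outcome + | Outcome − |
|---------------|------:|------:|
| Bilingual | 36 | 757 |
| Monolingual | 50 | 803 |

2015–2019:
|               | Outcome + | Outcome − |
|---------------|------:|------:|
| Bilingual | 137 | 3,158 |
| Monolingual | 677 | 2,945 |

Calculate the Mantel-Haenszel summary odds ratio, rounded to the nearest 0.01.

OR_MH = Σ(aᵢdᵢ/nᵢ) / Σ(bᵢcᵢ/nᵢ), where nᵢ is the stratum total.
Stratum 1 (2010–2014): n = 1646; a·d/n = 36·803/1646 = 17.5626; b·c/n = 757·50/1646 = 22.9951
Stratum 2 (2015–2019): n = 6917; a·d/n = 137·2945/6917 = 58.3295; b·c/n = 3158·677/6917 = 309.0886
OR_MH = (17.5626 + 58.3295) / (22.9951 + 309.0886) = 75.8921 / 332.0838 = 0.22853

0.23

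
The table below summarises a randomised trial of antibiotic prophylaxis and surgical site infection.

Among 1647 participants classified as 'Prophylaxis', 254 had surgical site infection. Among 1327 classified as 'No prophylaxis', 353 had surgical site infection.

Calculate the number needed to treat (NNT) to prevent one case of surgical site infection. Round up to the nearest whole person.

9

Risk in treated group = 254/1647 = 0.15422; risk in control = 353/1327 = 0.26601.
Absolute risk reduction = 0.26601 − 0.15422 = 0.11179
NNT = 1 / ARR = 1 / 0.11179 = 8.945 → round up → 9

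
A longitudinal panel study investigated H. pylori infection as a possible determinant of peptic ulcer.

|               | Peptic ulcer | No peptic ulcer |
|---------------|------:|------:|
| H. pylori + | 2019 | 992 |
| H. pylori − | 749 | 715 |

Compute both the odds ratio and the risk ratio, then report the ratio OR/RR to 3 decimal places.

1.482

Cells: a = 2019, b = 992, c = 749, d = 715.
OR = (2019·715)/(992·749) = 1443585/743008 = 1.94289
Risk in exposed = 2019/3011 = 0.67054; risk in unexposed = 749/1464 = 0.51161; RR = 1.31064
OR/RR = 1.94289 / 1.31064 = 1.48240
The outcome is not rare, so the OR lies further from 1 than the RR.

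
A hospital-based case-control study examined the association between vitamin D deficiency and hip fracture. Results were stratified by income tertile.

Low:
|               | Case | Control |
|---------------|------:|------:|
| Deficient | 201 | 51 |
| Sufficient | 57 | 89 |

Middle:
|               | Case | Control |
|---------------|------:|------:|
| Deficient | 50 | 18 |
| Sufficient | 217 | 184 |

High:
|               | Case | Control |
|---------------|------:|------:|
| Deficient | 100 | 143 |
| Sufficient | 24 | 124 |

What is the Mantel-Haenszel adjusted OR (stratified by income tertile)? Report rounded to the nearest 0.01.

OR_MH = Σ(aᵢdᵢ/nᵢ) / Σ(bᵢcᵢ/nᵢ), where nᵢ is the stratum total.
Stratum 1 (Low): n = 398; a·d/n = 201·89/398 = 44.9472; b·c/n = 51·57/398 = 7.3040
Stratum 2 (Middle): n = 469; a·d/n = 50·184/469 = 19.6162; b·c/n = 18·217/469 = 8.3284
Stratum 3 (High): n = 391; a·d/n = 100·124/391 = 31.7136; b·c/n = 143·24/391 = 8.7775
OR_MH = (44.9472 + 19.6162 + 31.7136) / (7.3040 + 8.3284 + 8.7775) = 96.2770 / 24.4099 = 3.94418

3.94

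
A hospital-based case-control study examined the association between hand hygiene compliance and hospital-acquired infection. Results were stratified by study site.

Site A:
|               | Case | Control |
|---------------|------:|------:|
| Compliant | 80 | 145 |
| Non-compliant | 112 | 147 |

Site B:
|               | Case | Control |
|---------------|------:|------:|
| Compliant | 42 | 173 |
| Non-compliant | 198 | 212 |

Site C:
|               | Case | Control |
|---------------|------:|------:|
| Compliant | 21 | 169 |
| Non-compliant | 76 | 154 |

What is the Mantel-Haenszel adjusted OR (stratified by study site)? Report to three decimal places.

OR_MH = Σ(aᵢdᵢ/nᵢ) / Σ(bᵢcᵢ/nᵢ), where nᵢ is the stratum total.
Stratum 1 (Site A): n = 484; a·d/n = 80·147/484 = 24.2975; b·c/n = 145·112/484 = 33.5537
Stratum 2 (Site B): n = 625; a·d/n = 42·212/625 = 14.2464; b·c/n = 173·198/625 = 54.8064
Stratum 3 (Site C): n = 420; a·d/n = 21·154/420 = 7.7000; b·c/n = 169·76/420 = 30.5810
OR_MH = (24.2975 + 14.2464 + 7.7000) / (33.5537 + 54.8064 + 30.5810) = 46.2439 / 118.9411 = 0.38880

0.389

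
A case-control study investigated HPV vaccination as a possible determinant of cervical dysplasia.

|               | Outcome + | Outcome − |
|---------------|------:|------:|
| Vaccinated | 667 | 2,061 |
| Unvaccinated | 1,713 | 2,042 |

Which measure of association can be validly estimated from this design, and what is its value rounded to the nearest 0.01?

0.39

Cells: a = 667, b = 2061, c = 1713, d = 2042.
This is a case-control study: participants were sampled on outcome status, so risks in the source population cannot be estimated directly — relative risk is not valid here. The odds ratio is the appropriate measure.
OR = (a·d)/(b·c) = (667 × 2042) / (2061 × 1713) = 1362014 / 3530493 = 0.38579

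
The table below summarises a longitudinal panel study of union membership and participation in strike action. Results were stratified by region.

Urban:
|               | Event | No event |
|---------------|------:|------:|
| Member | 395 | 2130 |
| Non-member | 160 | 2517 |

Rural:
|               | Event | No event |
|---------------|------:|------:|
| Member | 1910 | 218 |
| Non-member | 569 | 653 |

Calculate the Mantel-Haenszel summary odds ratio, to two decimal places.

5.49

OR_MH = Σ(aᵢdᵢ/nᵢ) / Σ(bᵢcᵢ/nᵢ), where nᵢ is the stratum total.
Stratum 1 (Urban): n = 5202; a·d/n = 395·2517/5202 = 191.1217; b·c/n = 2130·160/5202 = 65.5133
Stratum 2 (Rural): n = 3350; a·d/n = 1910·653/3350 = 372.3075; b·c/n = 218·569/3350 = 37.0275
OR_MH = (191.1217 + 372.3075) / (65.5133 + 37.0275) = 563.4291 / 102.5407 = 5.49469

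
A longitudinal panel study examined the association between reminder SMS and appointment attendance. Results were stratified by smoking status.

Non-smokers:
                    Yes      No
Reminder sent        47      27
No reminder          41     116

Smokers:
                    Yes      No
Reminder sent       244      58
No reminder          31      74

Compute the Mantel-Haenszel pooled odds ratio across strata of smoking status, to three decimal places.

OR_MH = Σ(aᵢdᵢ/nᵢ) / Σ(bᵢcᵢ/nᵢ), where nᵢ is the stratum total.
Stratum 1 (Non-smokers): n = 231; a·d/n = 47·116/231 = 23.6017; b·c/n = 27·41/231 = 4.7922
Stratum 2 (Smokers): n = 407; a·d/n = 244·74/407 = 44.3636; b·c/n = 58·31/407 = 4.4177
OR_MH = (23.6017 + 44.3636) / (4.7922 + 4.4177) = 67.9654 / 9.2099 = 7.37960

7.380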